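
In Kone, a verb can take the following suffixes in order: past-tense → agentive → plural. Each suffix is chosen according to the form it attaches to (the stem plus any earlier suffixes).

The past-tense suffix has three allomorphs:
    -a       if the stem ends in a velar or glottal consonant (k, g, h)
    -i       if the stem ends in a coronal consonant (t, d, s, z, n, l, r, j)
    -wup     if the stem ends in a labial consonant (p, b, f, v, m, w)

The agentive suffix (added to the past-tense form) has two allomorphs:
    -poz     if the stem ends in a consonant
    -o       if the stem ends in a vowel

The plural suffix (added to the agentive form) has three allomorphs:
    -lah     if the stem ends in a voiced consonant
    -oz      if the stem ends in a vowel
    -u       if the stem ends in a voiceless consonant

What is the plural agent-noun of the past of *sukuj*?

sukujiooz

*sukuj*: final consonant = /j/, coronal → -i → *sukuji*.
The final sound of the past-tense form *sukuji* is /i/, which is a vowel, so the agentive suffix is -o, giving *sukujio*.
Since the final sound of the agentive form *sukujio* is /o/ (a vowel), it takes -oz, giving *sukujiooz*.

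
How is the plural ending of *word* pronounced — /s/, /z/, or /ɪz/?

/z/

The stem *word* ends in a voiced non-sibilant sound.
The plural suffix surfaces as /ɪz/ after sibilants, /s/ after other voiceless consonants, and /z/ after other voiced sounds.
So the plural -s on *word* is pronounced /z/.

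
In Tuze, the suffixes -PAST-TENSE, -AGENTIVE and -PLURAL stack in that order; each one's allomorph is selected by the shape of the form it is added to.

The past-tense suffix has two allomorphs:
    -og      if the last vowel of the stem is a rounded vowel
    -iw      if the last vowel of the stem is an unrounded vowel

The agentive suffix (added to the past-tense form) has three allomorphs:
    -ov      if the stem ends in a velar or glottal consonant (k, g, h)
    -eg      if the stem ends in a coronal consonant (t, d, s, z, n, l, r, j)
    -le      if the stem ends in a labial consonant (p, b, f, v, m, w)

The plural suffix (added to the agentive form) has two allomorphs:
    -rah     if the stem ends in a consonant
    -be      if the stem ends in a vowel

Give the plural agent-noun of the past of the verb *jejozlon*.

jejozlonogovrah

The last vowel of *jejozlon* is /o/, which is a rounded vowel, so the past-tense suffix is -og, giving *jejozlonog*.
The past-tense form *jejozlonog* — final consonant /g/ (velar/glottal) → -ov → *jejozlonogov*.
Since the final sound of the agentive form *jejozlonogov* is /v/ (a consonant), it takes -rah, giving *jejozlonogovrah*.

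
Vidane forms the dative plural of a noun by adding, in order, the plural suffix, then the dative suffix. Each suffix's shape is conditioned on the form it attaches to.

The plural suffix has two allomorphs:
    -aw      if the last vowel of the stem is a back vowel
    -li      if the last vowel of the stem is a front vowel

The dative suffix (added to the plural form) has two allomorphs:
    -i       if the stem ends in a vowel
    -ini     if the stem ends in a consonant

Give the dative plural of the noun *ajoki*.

The last vowel of *ajoki* is /i/, which is a front vowel, so the plural suffix is -li, giving *ajokili*.
The plural form *ajokili* — final sound /i/ (a vowel) → -i → *ajokilii*.

ajokilii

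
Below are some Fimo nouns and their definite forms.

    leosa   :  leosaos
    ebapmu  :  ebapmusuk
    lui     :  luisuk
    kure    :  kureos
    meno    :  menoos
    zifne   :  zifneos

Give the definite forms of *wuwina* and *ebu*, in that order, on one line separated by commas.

wuwinaos, ebusuk

Looking at the last vowel of each stem: -suk when the last vowel of the stem is a high vowel (*ebapmu*, *lui*); -os when the last vowel of the stem is a non-high vowel (*leosa*, *kure*, *meno*, *zifne*).
The last vowel of *wuwina* is /a/, which is a non-high vowel, so the suffix is -os, giving *wuwinaos*.
*ebu* — last vowel /u/ (a high vowel) → -suk → *ebusuk*.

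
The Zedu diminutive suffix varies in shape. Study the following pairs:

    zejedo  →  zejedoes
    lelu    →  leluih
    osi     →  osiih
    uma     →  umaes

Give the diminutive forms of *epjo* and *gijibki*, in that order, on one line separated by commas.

The pattern is height harmony: -ih when the last vowel of the stem is a high vowel (*lelu*, *osi*); -es when the last vowel of the stem is a non-high vowel (*zejedo*, *uma*).
*epjo*: last vowel = /o/, a non-high vowel → -es → *epjoes*.
The last vowel of *gijibki* is /i/, which is a high vowel, so the suffix is -ih, giving *gijibkiih*.

epjoes, gijibkiih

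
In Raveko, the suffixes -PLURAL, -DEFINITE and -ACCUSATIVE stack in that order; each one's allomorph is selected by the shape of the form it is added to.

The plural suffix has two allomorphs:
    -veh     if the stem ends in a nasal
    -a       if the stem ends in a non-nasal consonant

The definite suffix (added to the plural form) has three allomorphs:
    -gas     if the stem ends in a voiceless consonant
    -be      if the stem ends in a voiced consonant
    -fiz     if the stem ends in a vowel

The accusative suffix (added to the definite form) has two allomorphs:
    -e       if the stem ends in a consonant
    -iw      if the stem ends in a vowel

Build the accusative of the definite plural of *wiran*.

wiranvehgase

The final consonant of *wiran* is /n/, which is a nasal, so the plural suffix is -veh, giving *wiranveh*.
The final sound of the plural form *wiranveh* is /h/, which is a voiceless consonant, so the definite suffix is -gas, giving *wiranvehgas*.
The final sound of the definite form *wiranvehgas* is /s/, which is a consonant, so the accusative suffix is -e, giving *wiranvehgase*.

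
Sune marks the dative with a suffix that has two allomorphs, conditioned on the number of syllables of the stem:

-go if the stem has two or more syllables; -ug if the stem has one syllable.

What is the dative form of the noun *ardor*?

*ardor* (2 syllables) → -go → *ardorgo*.

ardorgo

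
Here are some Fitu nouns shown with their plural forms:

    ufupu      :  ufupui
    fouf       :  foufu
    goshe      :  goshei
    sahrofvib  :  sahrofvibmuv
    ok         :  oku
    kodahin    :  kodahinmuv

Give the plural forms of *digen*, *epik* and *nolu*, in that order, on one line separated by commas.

digenmuv, epiku, nolui

Looking at the final sound of each stem: -u when the stem ends in a voiceless consonant (*fouf*, *ok*); -muv when the stem ends in a voiced consonant (*sahrofvib*, *kodahin*); -i when the stem ends in a vowel (*ufupu*, *goshe*).
Since the final sound of *digen* is /n/ (a voiced consonant), it takes -muv, giving *digenmuv*.
*epik*: final sound = /k/, a voiceless consonant → -u → *epiku*.
The final sound of *nolu* is /u/, which is a vowel, so the suffix is -i, giving *nolui*.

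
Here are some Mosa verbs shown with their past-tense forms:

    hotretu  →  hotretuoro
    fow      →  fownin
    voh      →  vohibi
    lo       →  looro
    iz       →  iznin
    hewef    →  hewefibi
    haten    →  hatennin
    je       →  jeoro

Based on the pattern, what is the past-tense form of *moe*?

The suffix is conditioned by the final sound: -ibi when the stem ends in a voiceless consonant (*voh*, *hewef*); -nin when the stem ends in a voiced consonant (*fow*, *iz*, *haten*); -oro when the stem ends in a vowel (*hotretu*, *lo*, *je*).
Since the final sound of *moe* is /e/ (a vowel), it takes -oro, giving *moeoro*.

moeoro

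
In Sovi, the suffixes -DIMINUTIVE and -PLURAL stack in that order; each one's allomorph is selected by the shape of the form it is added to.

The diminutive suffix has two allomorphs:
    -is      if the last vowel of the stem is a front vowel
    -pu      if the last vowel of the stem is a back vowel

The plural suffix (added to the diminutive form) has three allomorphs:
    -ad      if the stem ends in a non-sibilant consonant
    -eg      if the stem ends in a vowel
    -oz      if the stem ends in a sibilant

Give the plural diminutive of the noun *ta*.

Since the last vowel of *ta* is /a/ (a back vowel), it takes -pu, giving *tapu*.
The diminutive form *tapu*: final sound = /u/, a vowel → -eg → *tapueg*.

tapueg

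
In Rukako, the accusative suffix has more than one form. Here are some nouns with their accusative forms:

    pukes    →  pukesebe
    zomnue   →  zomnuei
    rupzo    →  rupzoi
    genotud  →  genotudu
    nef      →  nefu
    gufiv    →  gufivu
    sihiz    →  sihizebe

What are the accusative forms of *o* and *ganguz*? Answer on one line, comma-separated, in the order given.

The suffix is conditioned by the final sound: -ebe when the stem ends in a sibilant (*pukes*, *sihiz*); -u when the stem ends in a non-sibilant consonant (*genotud*, *nef*, *gufiv*); -i when the stem ends in a vowel (*zomnue*, *rupzo*).
Since the final sound of *o* is /o/ (a vowel), it takes -i, giving *oi*.
*ganguz*: final sound = /z/, a sibilant → -ebe → *ganguzebe*.

oi, ganguzebe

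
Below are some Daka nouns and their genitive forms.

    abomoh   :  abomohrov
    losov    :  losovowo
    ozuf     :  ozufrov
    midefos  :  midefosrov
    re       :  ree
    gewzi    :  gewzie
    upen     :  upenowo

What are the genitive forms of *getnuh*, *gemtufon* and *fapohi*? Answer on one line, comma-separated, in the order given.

Looking at the final sound of each stem: -rov when the stem ends in a voiceless consonant (*abomoh*, *ozuf*, *midefos*); -owo when the stem ends in a voiced consonant (*losov*, *upen*); -e when the stem ends in a vowel (*re*, *gewzi*).
*getnuh* — final sound /h/ (a voiceless consonant) → -rov → *getnuhrov*.
*gemtufon* — final sound /n/ (a voiced consonant) → -owo → *gemtufonowo*.
Since the final sound of *fapohi* is /i/ (a vowel), it takes -e, giving *fapohie*.

getnuhrov, gemtufonowo, fapohie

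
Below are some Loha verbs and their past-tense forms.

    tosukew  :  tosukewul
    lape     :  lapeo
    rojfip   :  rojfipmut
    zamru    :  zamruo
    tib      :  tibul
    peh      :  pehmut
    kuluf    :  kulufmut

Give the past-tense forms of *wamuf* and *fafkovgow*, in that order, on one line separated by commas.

wamufmut, fafkovgowul

The alternation tracks the final sound of the stem — -mut when the stem ends in a voiceless consonant (*rojfip*, *peh*, *kuluf*); -ul when the stem ends in a voiced consonant (*tosukew*, *tib*); -o when the stem ends in a vowel (*lape*, *zamru*).
Since the final sound of *wamuf* is /f/ (a voiceless consonant), it takes -mut, giving *wamufmut*.
Since the final sound of *fafkovgow* is /w/ (a voiced consonant), it takes -ul, giving *fafkovgowul*.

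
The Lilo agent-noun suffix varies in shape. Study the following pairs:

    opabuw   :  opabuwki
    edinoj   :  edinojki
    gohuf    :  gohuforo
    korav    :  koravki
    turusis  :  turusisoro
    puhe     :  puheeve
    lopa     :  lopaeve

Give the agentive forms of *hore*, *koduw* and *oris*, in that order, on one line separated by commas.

horeeve, koduwki, orisoro

Looking at the final sound of each stem: -oro when the stem ends in a voiceless consonant (*gohuf*, *turusis*); -ki when the stem ends in a voiced consonant (*opabuw*, *edinoj*, *korav*); -eve when the stem ends in a vowel (*puhe*, *lopa*).
The final sound of *hore* is /e/, which is a vowel, so the suffix is -eve, giving *horeeve*.
Since the final sound of *koduw* is /w/ (a voiced consonant), it takes -ki, giving *koduwki*.
The final sound of *oris* is /s/, which is a voiceless consonant, so the suffix is -oro, giving *orisoro*.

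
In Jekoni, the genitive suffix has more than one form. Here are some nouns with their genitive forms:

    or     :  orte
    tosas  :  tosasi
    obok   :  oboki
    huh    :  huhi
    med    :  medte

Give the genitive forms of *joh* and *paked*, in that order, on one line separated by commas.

johi, pakedte

The alternation tracks the final consonant of the stem — -i when the stem ends in a voiceless consonant (*tosas*, *obok*, *huh*); -te when the stem ends in a voiced consonant (*or*, *med*).
Since the final consonant of *joh* is /h/ (voiceless), it takes -i, giving *johi*.
Since the final consonant of *paked* is /d/ (voiced), it takes -te, giving *pakedte*.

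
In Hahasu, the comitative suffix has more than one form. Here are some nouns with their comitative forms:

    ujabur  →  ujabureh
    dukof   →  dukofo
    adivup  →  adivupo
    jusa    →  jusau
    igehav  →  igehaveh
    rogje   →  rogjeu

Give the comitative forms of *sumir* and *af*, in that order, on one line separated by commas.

The alternation tracks the final sound of the stem — -o when the stem ends in a voiceless consonant (*dukof*, *adivup*); -eh when the stem ends in a voiced consonant (*ujabur*, *igehav*); -u when the stem ends in a vowel (*jusa*, *rogje*).
*sumir*: final sound = /r/, a voiced consonant → -eh → *sumireh*.
*af*: final sound = /f/, a voiceless consonant → -o → *afo*.

sumireh, afo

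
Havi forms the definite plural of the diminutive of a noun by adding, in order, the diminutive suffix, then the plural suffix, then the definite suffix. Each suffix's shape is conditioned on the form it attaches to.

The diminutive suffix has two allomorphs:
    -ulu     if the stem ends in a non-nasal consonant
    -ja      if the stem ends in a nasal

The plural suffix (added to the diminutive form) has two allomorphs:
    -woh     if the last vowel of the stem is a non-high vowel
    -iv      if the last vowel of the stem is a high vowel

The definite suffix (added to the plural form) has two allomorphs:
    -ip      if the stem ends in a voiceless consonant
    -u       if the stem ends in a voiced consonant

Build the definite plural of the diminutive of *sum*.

Since the final consonant of *sum* is /m/ (a nasal), it takes -ja, giving *sumja*.
The diminutive form *sumja* — last vowel /a/ (a non-high vowel) → -woh → *sumjawoh*.
The final consonant of the plural form *sumjawoh* is /h/, which is voiceless, so the definite suffix is -ip, giving *sumjawohip*.

sumjawohip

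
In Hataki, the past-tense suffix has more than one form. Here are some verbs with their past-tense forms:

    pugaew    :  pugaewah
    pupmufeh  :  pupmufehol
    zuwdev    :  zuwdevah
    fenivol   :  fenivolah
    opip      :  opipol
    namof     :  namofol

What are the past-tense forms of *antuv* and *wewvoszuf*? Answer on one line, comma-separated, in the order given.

antuvah, wewvoszufol

The alternation tracks the final consonant of the stem — -ol when the stem ends in a voiceless consonant (*pupmufeh*, *opip*, *namof*); -ah when the stem ends in a voiced consonant (*pugaew*, *zuwdev*, *fenivol*).
*antuv* — final consonant /v/ (voiced) → -ah → *antuvah*.
Since the final consonant of *wewvoszuf* is /f/ (voiceless), it takes -ol, giving *wewvoszufol*.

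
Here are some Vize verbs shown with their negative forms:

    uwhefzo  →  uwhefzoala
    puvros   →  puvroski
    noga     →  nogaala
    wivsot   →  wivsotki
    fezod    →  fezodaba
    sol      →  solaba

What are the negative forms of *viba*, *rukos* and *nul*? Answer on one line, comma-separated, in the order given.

The suffix is conditioned by the final sound: -ki when the stem ends in a voiceless consonant (*puvros*, *wivsot*); -aba when the stem ends in a voiced consonant (*fezod*, *sol*); -ala when the stem ends in a vowel (*uwhefzo*, *noga*).
*viba* — final sound /a/ (a vowel) → -ala → *vibaala*.
*rukos*: final sound = /s/, a voiceless consonant → -ki → *rukoski*.
*nul*: final sound = /l/, a voiced consonant → -aba → *nulaba*.

vibaala, rukoski, nulaba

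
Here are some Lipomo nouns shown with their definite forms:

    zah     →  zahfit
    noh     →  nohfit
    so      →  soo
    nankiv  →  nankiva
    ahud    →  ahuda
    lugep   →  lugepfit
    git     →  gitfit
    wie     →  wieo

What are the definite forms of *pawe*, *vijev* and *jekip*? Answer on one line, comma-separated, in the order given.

The suffix is conditioned by the final sound: -fit when the stem ends in a voiceless consonant (*zah*, *noh*, *lugep*, *git*); -a when the stem ends in a voiced consonant (*nankiv*, *ahud*); -o when the stem ends in a vowel (*so*, *wie*).
Since the final sound of *pawe* is /e/ (a vowel), it takes -o, giving *paweo*.
The final sound of *vijev* is /v/, which is a voiced consonant, so the suffix is -a, giving *vijeva*.
*jekip*: final sound = /p/, a voiceless consonant → -fit → *jekipfit*.

paweo, vijeva, jekipfit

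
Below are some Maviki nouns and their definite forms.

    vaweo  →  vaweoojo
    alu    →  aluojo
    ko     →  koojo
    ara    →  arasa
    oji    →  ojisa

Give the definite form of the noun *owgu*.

owguojo

The suffix is conditioned by the last vowel: -ojo when the last vowel of the stem is a rounded vowel (*vaweo*, *alu*, *ko*); -sa when the last vowel of the stem is an unrounded vowel (*ara*, *oji*).
The last vowel of *owgu* is /u/, which is a rounded vowel, so the suffix is -ojo, giving *owguojo*.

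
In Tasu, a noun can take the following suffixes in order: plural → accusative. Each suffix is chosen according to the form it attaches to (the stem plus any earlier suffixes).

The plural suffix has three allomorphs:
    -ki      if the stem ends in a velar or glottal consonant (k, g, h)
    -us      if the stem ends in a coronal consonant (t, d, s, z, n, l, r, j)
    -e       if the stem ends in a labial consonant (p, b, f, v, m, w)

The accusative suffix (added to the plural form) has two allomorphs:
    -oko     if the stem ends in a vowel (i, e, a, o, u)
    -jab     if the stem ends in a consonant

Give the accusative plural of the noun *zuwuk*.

zuwukkioko

Since the final consonant of *zuwuk* is /k/ (velar/glottal), it takes -ki, giving *zuwukki*.
The plural form *zuwukki*: final sound = /i/, a vowel → -oko → *zuwukkioko*.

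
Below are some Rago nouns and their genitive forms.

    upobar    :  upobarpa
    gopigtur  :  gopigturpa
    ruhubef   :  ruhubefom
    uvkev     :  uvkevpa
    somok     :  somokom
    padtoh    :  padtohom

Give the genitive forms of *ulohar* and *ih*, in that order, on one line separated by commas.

uloharpa, ihom

The suffix is conditioned by the final consonant: -om when the stem ends in a voiceless consonant (*ruhubef*, *somok*, *padtoh*); -pa when the stem ends in a voiced consonant (*upobar*, *gopigtur*, *uvkev*).
*ulohar* — final consonant /r/ (voiced) → -pa → *uloharpa*.
Since the final consonant of *ih* is /h/ (voiceless), it takes -om, giving *ihom*.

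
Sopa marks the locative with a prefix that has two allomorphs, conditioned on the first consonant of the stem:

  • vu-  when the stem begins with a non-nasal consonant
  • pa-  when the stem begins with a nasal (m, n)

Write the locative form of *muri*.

pamuri

*muri* — first consonant /m/ (a nasal) → pa- → *pamuri*.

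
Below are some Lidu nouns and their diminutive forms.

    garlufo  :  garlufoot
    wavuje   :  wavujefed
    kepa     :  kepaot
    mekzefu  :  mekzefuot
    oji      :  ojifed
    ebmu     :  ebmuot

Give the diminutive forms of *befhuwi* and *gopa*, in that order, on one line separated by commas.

The pattern is front/back vowel harmony: -fed when the last vowel of the stem is a front vowel (*wavuje*, *oji*); -ot when the last vowel of the stem is a back vowel (*garlufo*, *kepa*, *mekzefu*, *ebmu*).
*befhuwi*: last vowel = /i/, a front vowel → -fed → *befhuwifed*.
The last vowel of *gopa* is /a/, which is a back vowel, so the suffix is -ot, giving *gopaot*.

befhuwifed, gopaot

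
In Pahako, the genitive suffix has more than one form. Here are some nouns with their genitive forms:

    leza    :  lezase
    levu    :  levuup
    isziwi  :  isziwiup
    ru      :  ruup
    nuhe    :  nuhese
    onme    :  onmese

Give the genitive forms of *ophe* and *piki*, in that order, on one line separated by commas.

ophese, pikiup

The suffix is conditioned by the last vowel: -up when the last vowel of the stem is a high vowel (*levu*, *isziwi*, *ru*); -se when the last vowel of the stem is a non-high vowel (*leza*, *nuhe*, *onme*).
*ophe* — last vowel /e/ (a non-high vowel) → -se → *ophese*.
Since the last vowel of *piki* is /i/ (a high vowel), it takes -up, giving *pikiup*.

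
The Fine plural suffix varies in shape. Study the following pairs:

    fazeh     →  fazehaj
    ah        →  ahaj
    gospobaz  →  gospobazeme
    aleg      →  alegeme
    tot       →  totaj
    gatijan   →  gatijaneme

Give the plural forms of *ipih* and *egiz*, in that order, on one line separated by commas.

ipihaj, egizeme

The pattern is voicing of the final consonant: -aj when the stem ends in a voiceless consonant (*fazeh*, *ah*, *tot*); -eme when the stem ends in a voiced consonant (*gospobaz*, *aleg*, *gatijan*).
*ipih* — final consonant /h/ (voiceless) → -aj → *ipihaj*.
Since the final consonant of *egiz* is /z/ (voiced), it takes -eme, giving *egizeme*.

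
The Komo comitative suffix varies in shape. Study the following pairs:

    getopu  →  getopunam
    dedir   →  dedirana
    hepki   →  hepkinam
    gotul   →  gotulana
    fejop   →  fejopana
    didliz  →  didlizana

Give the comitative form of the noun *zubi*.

The alternation tracks the final sound of the stem — -ana when the stem ends in a consonant (*dedir*, *gotul*, *fejop*, *didliz*); -nam when the stem ends in a vowel (*getopu*, *hepki*).
*zubi*: final sound = /i/, a vowel → -nam → *zubinam*.

zubinam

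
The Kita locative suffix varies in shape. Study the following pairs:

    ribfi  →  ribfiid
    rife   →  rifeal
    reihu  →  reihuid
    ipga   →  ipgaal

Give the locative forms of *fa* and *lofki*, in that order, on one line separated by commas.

Looking at the last vowel of each stem: -id when the last vowel of the stem is a high vowel (*ribfi*, *reihu*); -al when the last vowel of the stem is a non-high vowel (*rife*, *ipga*).
Since the last vowel of *fa* is /a/ (a non-high vowel), it takes -al, giving *faal*.
*lofki* — last vowel /i/ (a high vowel) → -id → *lofkiid*.

faal, lofkiid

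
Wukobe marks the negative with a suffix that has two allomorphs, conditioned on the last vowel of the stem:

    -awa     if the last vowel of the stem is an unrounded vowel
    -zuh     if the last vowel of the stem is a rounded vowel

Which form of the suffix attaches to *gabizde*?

-awa

Since the last vowel of *gabizde* is /e/ (an unrounded vowel), it takes -awa.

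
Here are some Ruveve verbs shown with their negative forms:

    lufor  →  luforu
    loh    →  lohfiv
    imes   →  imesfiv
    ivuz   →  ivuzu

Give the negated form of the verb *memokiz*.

memokizu

The pattern is voicing of the final consonant: -fiv when the stem ends in a voiceless consonant (*loh*, *imes*); -u when the stem ends in a voiced consonant (*lufor*, *ivuz*).
*memokiz*: final consonant = /z/, voiced → -u → *memokizu*.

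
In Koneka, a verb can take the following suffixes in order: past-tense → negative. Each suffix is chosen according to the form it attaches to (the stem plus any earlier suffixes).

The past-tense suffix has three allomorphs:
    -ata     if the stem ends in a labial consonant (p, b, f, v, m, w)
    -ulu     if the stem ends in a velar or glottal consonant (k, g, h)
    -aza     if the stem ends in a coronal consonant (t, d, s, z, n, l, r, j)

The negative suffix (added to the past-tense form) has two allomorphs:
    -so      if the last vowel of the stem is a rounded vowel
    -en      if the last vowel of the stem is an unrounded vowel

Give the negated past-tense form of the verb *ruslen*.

The final consonant of *ruslen* is /n/, which is coronal, so the past-tense suffix is -aza, giving *ruslenaza*.
The past-tense form *ruslenaza* — last vowel /a/ (an unrounded vowel) → -en → *ruslenazaen*.

ruslenazaen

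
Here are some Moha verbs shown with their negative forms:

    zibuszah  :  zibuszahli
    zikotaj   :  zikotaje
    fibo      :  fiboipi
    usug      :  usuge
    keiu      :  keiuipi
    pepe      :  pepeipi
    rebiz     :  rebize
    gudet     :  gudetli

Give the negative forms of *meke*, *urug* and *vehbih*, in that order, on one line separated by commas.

The pattern is voicing of the final sound: -li when the stem ends in a voiceless consonant (*zibuszah*, *gudet*); -e when the stem ends in a voiced consonant (*zikotaj*, *usug*, *rebiz*); -ipi when the stem ends in a vowel (*fibo*, *keiu*, *pepe*).
*meke* — final sound /e/ (a vowel) → -ipi → *mekeipi*.
Since the final sound of *urug* is /g/ (a voiced consonant), it takes -e, giving *uruge*.
*vehbih* — final sound /h/ (a voiceless consonant) → -li → *vehbihli*.

mekeipi, uruge, vehbihli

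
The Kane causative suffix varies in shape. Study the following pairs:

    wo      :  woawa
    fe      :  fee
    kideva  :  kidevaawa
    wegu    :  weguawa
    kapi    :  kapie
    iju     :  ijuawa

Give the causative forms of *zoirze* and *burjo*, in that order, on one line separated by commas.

The pattern is front/back vowel harmony: -e when the last vowel of the stem is a front vowel (*fe*, *kapi*); -awa when the last vowel of the stem is a back vowel (*wo*, *kideva*, *wegu*, *iju*).
The last vowel of *zoirze* is /e/, which is a front vowel, so the suffix is -e, giving *zoirzee*.
The last vowel of *burjo* is /o/, which is a back vowel, so the suffix is -awa, giving *burjoawa*.

zoirzee, burjoawa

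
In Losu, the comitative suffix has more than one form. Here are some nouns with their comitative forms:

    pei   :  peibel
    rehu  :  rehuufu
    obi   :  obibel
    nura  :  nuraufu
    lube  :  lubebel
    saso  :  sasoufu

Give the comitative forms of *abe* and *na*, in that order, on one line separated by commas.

The suffix is conditioned by the last vowel: -bel when the last vowel of the stem is a front vowel (*pei*, *obi*, *lube*); -ufu when the last vowel of the stem is a back vowel (*rehu*, *nura*, *saso*).
Since the last vowel of *abe* is /e/ (a front vowel), it takes -bel, giving *abebel*.
The last vowel of *na* is /a/, which is a back vowel, so the suffix is -ufu, giving *naufu*.

abebel, naufu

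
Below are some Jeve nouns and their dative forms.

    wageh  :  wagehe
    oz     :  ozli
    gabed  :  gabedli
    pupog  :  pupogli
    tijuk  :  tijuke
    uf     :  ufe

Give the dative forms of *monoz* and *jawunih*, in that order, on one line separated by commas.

monozli, jawunihe

Looking at the final consonant of each stem: -e when the stem ends in a voiceless consonant (*wageh*, *tijuk*, *uf*); -li when the stem ends in a voiced consonant (*oz*, *gabed*, *pupog*).
The final consonant of *monoz* is /z/, which is voiced, so the suffix is -li, giving *monozli*.
The final consonant of *jawunih* is /h/, which is voiceless, so the suffix is -e, giving *jawunihe*.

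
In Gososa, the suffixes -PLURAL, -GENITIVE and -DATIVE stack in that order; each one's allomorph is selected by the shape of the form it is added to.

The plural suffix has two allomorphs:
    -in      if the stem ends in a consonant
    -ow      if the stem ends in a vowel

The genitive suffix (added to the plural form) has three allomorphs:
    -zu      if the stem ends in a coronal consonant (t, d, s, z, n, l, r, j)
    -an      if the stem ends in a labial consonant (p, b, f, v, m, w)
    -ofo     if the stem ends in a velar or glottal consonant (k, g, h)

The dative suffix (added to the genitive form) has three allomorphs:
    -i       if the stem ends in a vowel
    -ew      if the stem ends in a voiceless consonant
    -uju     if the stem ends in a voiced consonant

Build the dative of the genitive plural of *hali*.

Since the final sound of *hali* is /i/ (a vowel), it takes -ow, giving *haliow*.
The final consonant of the plural form *haliow* is /w/, which is labial, so the genitive suffix is -an, giving *haliowan*.
The final sound of the genitive form *haliowan* is /n/, which is a voiced consonant, so the dative suffix is -uju, giving *haliowanuju*.

haliowanuju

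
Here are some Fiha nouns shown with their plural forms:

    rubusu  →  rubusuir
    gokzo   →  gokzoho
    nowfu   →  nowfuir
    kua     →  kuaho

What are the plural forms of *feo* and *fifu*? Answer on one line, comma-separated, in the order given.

feoho, fifuir

The pattern is height harmony: -ir when the last vowel of the stem is a high vowel (*rubusu*, *nowfu*); -ho when the last vowel of the stem is a non-high vowel (*gokzo*, *kua*).
The last vowel of *feo* is /o/, which is a non-high vowel, so the suffix is -ho, giving *feoho*.
The last vowel of *fifu* is /u/, which is a high vowel, so the suffix is -ir, giving *fifuir*.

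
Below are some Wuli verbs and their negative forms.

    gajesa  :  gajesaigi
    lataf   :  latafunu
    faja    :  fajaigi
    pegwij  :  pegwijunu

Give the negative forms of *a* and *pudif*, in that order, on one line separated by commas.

aigi, pudifunu

The suffix is conditioned by the final sound: -unu when the stem ends in a consonant (*lataf*, *pegwij*); -igi when the stem ends in a vowel (*gajesa*, *faja*).
Since the final sound of *a* is /a/ (a vowel), it takes -igi, giving *aigi*.
*pudif*: final sound = /f/, a consonant → -unu → *pudifunu*.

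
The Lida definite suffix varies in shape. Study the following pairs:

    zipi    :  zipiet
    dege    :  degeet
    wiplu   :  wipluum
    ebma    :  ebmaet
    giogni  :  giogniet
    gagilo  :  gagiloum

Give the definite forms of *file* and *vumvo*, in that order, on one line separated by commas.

fileet, vumvoum

The suffix is conditioned by the last vowel: -um when the last vowel of the stem is a rounded vowel (*wiplu*, *gagilo*); -et when the last vowel of the stem is an unrounded vowel (*zipi*, *dege*, *ebma*, *giogni*).
The last vowel of *file* is /e/, which is an unrounded vowel, so the suffix is -et, giving *fileet*.
*vumvo*: last vowel = /o/, a rounded vowel → -um → *vumvoum*.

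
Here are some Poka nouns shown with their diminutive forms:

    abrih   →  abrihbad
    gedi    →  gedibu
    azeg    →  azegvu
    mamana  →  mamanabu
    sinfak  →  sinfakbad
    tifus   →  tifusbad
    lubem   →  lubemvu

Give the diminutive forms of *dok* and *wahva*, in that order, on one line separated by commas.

The suffix is conditioned by the final sound: -bad when the stem ends in a voiceless consonant (*abrih*, *sinfak*, *tifus*); -vu when the stem ends in a voiced consonant (*azeg*, *lubem*); -bu when the stem ends in a vowel (*gedi*, *mamana*).
*dok* — final sound /k/ (a voiceless consonant) → -bad → *dokbad*.
*wahva* — final sound /a/ (a vowel) → -bu → *wahvabu*.

dokbad, wahvabu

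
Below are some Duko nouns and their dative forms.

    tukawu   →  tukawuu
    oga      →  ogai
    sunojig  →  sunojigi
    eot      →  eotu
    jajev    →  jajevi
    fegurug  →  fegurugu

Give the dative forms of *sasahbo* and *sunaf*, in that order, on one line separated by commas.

The alternation tracks the last vowel of the stem — -u when the last vowel of the stem is a rounded vowel (*tukawu*, *eot*, *fegurug*); -i when the last vowel of the stem is an unrounded vowel (*oga*, *sunojig*, *jajev*).
*sasahbo* — last vowel /o/ (a rounded vowel) → -u → *sasahbou*.
*sunaf* — last vowel /a/ (an unrounded vowel) → -i → *sunafi*.

sasahbou, sunafi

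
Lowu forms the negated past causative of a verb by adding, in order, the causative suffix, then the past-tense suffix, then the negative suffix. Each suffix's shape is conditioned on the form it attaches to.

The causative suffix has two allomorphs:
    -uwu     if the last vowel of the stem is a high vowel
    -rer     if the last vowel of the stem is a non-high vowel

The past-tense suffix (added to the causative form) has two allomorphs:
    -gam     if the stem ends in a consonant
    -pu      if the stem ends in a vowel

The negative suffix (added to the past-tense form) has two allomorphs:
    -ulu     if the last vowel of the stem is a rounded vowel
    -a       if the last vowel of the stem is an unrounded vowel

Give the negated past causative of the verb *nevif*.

nevifuwupuulu

*nevif* — last vowel /i/ (a high vowel) → -uwu → *nevifuwu*.
The causative form *nevifuwu* — final sound /u/ (a vowel) → -pu → *nevifuwupu*.
The past-tense form *nevifuwupu*: last vowel = /u/, a rounded vowel → -ulu → *nevifuwupuulu*.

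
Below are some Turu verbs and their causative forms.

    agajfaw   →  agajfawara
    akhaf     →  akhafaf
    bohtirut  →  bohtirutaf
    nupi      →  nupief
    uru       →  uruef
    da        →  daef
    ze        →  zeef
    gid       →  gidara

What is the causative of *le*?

leef

The suffix is conditioned by the final sound: -af when the stem ends in a voiceless consonant (*akhaf*, *bohtirut*); -ara when the stem ends in a voiced consonant (*agajfaw*, *gid*); -ef when the stem ends in a vowel (*nupi*, *uru*, *da*, *ze*).
*le*: final sound = /e/, a vowel → -ef → *leef*.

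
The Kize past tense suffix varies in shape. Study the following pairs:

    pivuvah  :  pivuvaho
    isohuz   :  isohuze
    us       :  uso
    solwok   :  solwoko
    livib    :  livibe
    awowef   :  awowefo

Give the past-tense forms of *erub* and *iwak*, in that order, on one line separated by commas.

Looking at the final consonant of each stem: -o when the stem ends in a voiceless consonant (*pivuvah*, *us*, *solwok*, *awowef*); -e when the stem ends in a voiced consonant (*isohuz*, *livib*).
Since the final consonant of *erub* is /b/ (voiced), it takes -e, giving *erube*.
Since the final consonant of *iwak* is /k/ (voiceless), it takes -o, giving *iwako*.

erube, iwako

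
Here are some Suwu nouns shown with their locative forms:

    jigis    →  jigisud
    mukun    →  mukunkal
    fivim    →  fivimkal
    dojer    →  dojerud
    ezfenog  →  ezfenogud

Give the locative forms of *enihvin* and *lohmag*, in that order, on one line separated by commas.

Looking at the final consonant of each stem: -kal when the stem ends in a nasal (*mukun*, *fivim*); -ud when the stem ends in a non-nasal consonant (*jigis*, *dojer*, *ezfenog*).
The final consonant of *enihvin* is /n/, which is a nasal, so the suffix is -kal, giving *enihvinkal*.
*lohmag*: final consonant = /g/, non-nasal → -ud → *lohmagud*.

enihvinkal, lohmagud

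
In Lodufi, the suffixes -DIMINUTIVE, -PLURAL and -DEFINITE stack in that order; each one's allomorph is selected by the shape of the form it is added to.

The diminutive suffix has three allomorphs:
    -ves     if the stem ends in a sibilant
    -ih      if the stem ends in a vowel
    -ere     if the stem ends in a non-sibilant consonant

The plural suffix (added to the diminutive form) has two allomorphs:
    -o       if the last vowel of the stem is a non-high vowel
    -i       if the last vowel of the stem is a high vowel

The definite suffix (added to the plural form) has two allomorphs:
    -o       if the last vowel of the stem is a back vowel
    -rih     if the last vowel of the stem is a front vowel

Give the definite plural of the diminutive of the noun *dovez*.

dovezvesoo

*dovez*: final sound = /z/, a sibilant → -ves → *dovezves*.
The diminutive form *dovezves*: last vowel = /e/, a non-high vowel → -o → *dovezveso*.
The plural form *dovezveso* — last vowel /o/ (a back vowel) → -o → *dovezvesoo*.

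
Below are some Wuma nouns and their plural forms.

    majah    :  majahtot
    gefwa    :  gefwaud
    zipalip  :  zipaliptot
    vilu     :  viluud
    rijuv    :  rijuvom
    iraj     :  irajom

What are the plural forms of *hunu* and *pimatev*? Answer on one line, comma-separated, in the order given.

hunuud, pimatevom

The suffix is conditioned by the final sound: -tot when the stem ends in a voiceless consonant (*majah*, *zipalip*); -om when the stem ends in a voiced consonant (*rijuv*, *iraj*); -ud when the stem ends in a vowel (*gefwa*, *vilu*).
The final sound of *hunu* is /u/, which is a vowel, so the suffix is -ud, giving *hunuud*.
*pimatev* — final sound /v/ (a voiced consonant) → -om → *pimatevom*.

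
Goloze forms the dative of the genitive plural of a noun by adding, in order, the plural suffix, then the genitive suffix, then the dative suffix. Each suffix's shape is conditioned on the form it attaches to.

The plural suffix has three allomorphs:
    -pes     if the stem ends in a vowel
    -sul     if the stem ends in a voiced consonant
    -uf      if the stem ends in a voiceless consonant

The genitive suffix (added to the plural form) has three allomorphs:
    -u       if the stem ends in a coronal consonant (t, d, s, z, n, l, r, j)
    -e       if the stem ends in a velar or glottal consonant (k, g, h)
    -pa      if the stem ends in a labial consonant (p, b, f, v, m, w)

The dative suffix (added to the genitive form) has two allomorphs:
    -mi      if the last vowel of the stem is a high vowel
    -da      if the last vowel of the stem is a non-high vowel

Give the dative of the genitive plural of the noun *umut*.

*umut*: final sound = /t/, a voiceless consonant → -uf → *umutuf*.
The final consonant of the plural form *umutuf* is /f/, which is labial, so the genitive suffix is -pa, giving *umutufpa*.
The genitive form *umutufpa*: last vowel = /a/, a non-high vowel → -da → *umutufpada*.

umutufpada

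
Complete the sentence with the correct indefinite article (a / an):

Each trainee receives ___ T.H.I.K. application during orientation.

a

The indefinite article is chosen by the initial *sound* of the following word, not its spelling.
The initialism *T.H.I.K.* is read letter by letter; the first letter, T, is pronounced /tiː/, which begins with a consonant sound.
So the article is *a*: Each trainee receives a T.H.I.K. application during orientation.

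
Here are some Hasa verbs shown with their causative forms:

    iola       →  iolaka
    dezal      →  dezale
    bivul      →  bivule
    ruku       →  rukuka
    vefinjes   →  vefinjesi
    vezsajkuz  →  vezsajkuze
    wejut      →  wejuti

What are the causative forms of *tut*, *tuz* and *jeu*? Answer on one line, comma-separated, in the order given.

tuti, tuze, jeuka

The pattern is voicing of the final sound: -i when the stem ends in a voiceless consonant (*vefinjes*, *wejut*); -e when the stem ends in a voiced consonant (*dezal*, *bivul*, *vezsajkuz*); -ka when the stem ends in a vowel (*iola*, *ruku*).
Since the final sound of *tut* is /t/ (a voiceless consonant), it takes -i, giving *tuti*.
*tuz* — final sound /z/ (a voiced consonant) → -e → *tuze*.
The final sound of *jeu* is /u/, which is a vowel, so the suffix is -ka, giving *jeuka*.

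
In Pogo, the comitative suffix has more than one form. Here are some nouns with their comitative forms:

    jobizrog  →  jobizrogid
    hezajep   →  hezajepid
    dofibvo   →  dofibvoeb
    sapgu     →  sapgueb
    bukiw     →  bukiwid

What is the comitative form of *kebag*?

kebagid

The pattern is consonant vs. vowel: -id when the stem ends in a consonant (*jobizrog*, *hezajep*, *bukiw*); -eb when the stem ends in a vowel (*dofibvo*, *sapgu*).
Since the final sound of *kebag* is /g/ (a consonant), it takes -id, giving *kebagid*.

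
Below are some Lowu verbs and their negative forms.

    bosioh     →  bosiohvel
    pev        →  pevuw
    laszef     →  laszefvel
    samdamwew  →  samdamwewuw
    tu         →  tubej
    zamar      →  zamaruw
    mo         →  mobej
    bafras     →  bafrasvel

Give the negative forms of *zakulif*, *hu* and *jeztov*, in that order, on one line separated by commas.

zakulifvel, hubej, jeztovuw

The suffix is conditioned by the final sound: -vel when the stem ends in a voiceless consonant (*bosioh*, *laszef*, *bafras*); -uw when the stem ends in a voiced consonant (*pev*, *samdamwew*, *zamar*); -bej when the stem ends in a vowel (*tu*, *mo*).
*zakulif* — final sound /f/ (a voiceless consonant) → -vel → *zakulifvel*.
*hu* — final sound /u/ (a vowel) → -bej → *hubej*.
*jeztov*: final sound = /v/, a voiced consonant → -uw → *jeztovuw*.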